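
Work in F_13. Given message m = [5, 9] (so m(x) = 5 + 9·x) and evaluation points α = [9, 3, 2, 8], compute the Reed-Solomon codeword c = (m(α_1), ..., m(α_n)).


c = [8, 6, 10, 12]

Message polynomial: m(x) = 5 + 9·x (mod 13).
For each evaluation point α_i, compute m(α_i) mod 13:
  α_1 = 9: Horner steps 9 → 8, so m(9) = 8.
  α_2 = 3: Horner steps 9 → 6, so m(3) = 6.
  α_3 = 2: Horner steps 9 → 10, so m(2) = 10.
  α_4 = 8: Horner steps 9 → 12, so m(8) = 12.
Codeword c = [8, 6, 10, 12] ∈ F_13^4.


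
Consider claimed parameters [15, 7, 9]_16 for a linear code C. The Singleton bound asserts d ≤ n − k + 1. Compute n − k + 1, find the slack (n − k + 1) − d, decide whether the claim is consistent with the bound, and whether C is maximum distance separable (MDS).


Singleton RHS = n − k + 1 = 9, slack = 0, bound satisfied, MDS.

Singleton bound: d ≤ n − k + 1.
Here n = 15, k = 7, so n − k + 1 = 9.
Given d = 9, check d ≤ 9: YES.
Slack = (n − k + 1) − d = 0.
The code is MDS (slack = 0).
Description: the claimed parameters are [15, 7, 9]_16; such a code would be MDS (meets Singleton bound).


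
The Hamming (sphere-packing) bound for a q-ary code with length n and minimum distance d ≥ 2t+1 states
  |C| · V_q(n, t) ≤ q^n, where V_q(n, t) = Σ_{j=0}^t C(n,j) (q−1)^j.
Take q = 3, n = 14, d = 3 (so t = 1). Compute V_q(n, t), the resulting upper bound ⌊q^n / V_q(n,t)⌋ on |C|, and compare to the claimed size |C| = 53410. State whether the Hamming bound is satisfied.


V_q(n, t) = 29, q^n = 4782969, Hamming bound = 164929, |C| = 53410 ≤ bound (satisfied).

Step 1: Compute V_q(n, t) = Σ_{j=0}^1 C(n, j) (q−1)^j.
  j = 0: C(14,0)·(2)^0 = 1·1 = 1.
  j = 1: C(14,1)·(2)^1 = 14·2 = 28.
  V_q(n, t) = 1 + 28 = 29.
Step 2: q^n = 3^14 = 4782969.
Step 3: Hamming bound ⌊q^n / V_q(n,t)⌋ = ⌊4782969/29⌋ = 164929.
Step 4: Compare |C| = 53410 to 164929: satisfied.
The claimed |C| lies below the Hamming bound.


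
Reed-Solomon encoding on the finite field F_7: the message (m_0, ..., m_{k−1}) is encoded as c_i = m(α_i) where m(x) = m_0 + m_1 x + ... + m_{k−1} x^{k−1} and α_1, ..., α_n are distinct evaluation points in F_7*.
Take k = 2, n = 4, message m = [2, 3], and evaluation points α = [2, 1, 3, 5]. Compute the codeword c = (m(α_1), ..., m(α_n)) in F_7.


c = [1, 5, 4, 3]

Message polynomial: m(x) = 2 + 3·x (mod 7).
For each evaluation point α_i, compute m(α_i) mod 7:
  α_1 = 2: Horner steps 3 → 1, so m(2) = 1.
  α_2 = 1: Horner steps 3 → 5, so m(1) = 5.
  α_3 = 3: Horner steps 3 → 4, so m(3) = 4.
  α_4 = 5: Horner steps 3 → 3, so m(5) = 3.
Codeword c = [1, 5, 4, 3] ∈ F_7^4.


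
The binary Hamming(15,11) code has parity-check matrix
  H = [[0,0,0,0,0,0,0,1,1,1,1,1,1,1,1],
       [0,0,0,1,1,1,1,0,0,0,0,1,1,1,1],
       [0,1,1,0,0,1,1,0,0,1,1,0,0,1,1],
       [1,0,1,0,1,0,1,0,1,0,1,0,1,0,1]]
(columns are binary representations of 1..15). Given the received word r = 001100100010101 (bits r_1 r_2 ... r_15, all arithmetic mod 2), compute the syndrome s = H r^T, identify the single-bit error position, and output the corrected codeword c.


s = (1, 0, 0, 1)^T, error position = 9, corrected codeword c = 001100101010101

Compute s = H r^T mod 2 one row at a time:
  s_1 = 0 + 0 + 0 + 1 + 0 + 1 + 0 + 1 = 3 ≡ 1 (mod 2).
  s_2 = 1 + 0 + 0 + 1 + 0 + 1 + 0 + 1 = 4 ≡ 0 (mod 2).
  s_3 = 0 + 1 + 0 + 1 + 0 + 1 + 0 + 1 = 4 ≡ 0 (mod 2).
  s_4 = 0 + 1 + 0 + 1 + 0 + 1 + 1 + 1 = 5 ≡ 1 (mod 2).
s = (1, 0, 0, 1)^T — this equals column 9 of H (binary 1001), so error is at position 9.
Correct: flip bit 9 of r = 001100100010101 to get c = 001100101010101.


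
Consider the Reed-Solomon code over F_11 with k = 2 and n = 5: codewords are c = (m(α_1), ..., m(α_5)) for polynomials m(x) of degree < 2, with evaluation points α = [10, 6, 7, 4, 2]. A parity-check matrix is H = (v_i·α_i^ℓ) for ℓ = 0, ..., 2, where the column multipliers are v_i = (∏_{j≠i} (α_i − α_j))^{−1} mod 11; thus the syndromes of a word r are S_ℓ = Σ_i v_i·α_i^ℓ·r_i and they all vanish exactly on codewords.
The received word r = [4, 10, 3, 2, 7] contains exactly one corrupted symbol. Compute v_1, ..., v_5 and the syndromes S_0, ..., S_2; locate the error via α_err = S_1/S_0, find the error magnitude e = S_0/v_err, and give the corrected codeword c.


S = (2, 4, 8), error at position 5, error magnitude e = 2, c = [4, 10, 3, 2, 5].

Step 1: column multipliers v_i = (∏_{j≠i}(α_i − α_j))^{−1} mod 11.
  i = 1 (α = 10): (10−6)(10−7)(10−4)(10−2) = 4·3·6·8 = 576 ≡ 4, so v_1 = 4^{−1} = 3 (mod 11).
  i = 2 (α = 6): (6−10)(6−7)(6−4)(6−2) = (−4)·(−1)·2·4 = 32 ≡ 10, so v_2 = 10^{−1} = 10 (mod 11).
  i = 3 (α = 7): (7−10)(7−6)(7−4)(7−2) = (−3)·1·3·5 = −45 ≡ 10, so v_3 = 10^{−1} = 10 (mod 11).
  i = 4 (α = 4): (4−10)(4−6)(4−7)(4−2) = (−6)·(−2)·(−3)·2 = −72 ≡ 5, so v_4 = 5^{−1} = 9 (mod 11).
  i = 5 (α = 2): (2−10)(2−6)(2−7)(2−4) = (−8)·(−4)·(−5)·(−2) = 320 ≡ 1, so v_5 = 1^{−1} = 1 (mod 11).
  v = [3, 10, 10, 9, 1].
Step 2: syndromes of r = [4, 10, 3, 2, 7] (all sums mod 11).
  S_0 = Σ v_i r_i = 3·4 + 10·10 + 10·3 + 9·2 + 1·7 = 167 ≡ 2.
  S_1 = Σ v_i α_i r_i = 3·10·4 + 10·6·10 + 10·7·3 + 9·4·2 + 1·2·7 = 1016 ≡ 4.
  α_i^2 mod 11 = [1, 3, 5, 5, 4].
  S_2 = Σ v_i α_i^2 r_i = 3·1·4 + 10·3·10 + 10·5·3 + 9·5·2 + 1·4·7 = 580 ≡ 8.
  S = (2, 4, 8) ≠ 0, so r is not a codeword (an error is present).
Step 3: locate the error. For a single error e at position i, S_ℓ = v_i·e·α_i^ℓ, so α_err = S_1/S_0.
  S_0^{−1} = 2^{−1} = 6 (mod 11), so α_err = 4·6 = 24 ≡ 2 = α_5. Error position i = 5.
  Consistency check: S_2/S_1 = 8·3 = 24 ≡ 2 = α_err ✓ (single-error assumption holds).
Step 4: error magnitude e = S_0/v_5 = S_0·∏_{j≠5}(α_5 − α_j) = 2·1 = 2 ≡ 2 (mod 11).
Step 5: correct position 5: c_5 = r_5 − e = 7 − 2 ≡ 5 (mod 11). Hence c = [4, 10, 3, 2, 5].
  Check: interpolating c through the α_i gives m(x) = 8 + 4·x (degree < 2) with m(α_i) = c_i for every i, so c is indeed a codeword.


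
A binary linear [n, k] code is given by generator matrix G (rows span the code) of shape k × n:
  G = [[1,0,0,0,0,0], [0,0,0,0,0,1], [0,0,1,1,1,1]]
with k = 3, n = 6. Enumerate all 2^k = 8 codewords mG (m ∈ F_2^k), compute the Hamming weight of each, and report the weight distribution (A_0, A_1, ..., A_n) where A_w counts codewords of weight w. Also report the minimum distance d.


Weight distribution: A_0 = 1, A_1 = 2, A_2 = 1, A_3 = 1, A_4 = 2, A_5 = 1. Minimum distance d = 1.

Enumerate all 2^3 = 8 messages m ∈ F_2^3.
For each, compute codeword c = mG in F_2^6, then tally its weight.
  m = 000 → c = 000000, weight = 0.
  m = 100 → c = 100000, weight = 1.
  m = 010 → c = 000001, weight = 1.
  m = 110 → c = 100001, weight = 2.
  m = 001 → c = 001111, weight = 4.
  m = 101 → c = 101111, weight = 5.
  m = 011 → c = 001110, weight = 3.
  m = 111 → c = 101110, weight = 4.
Tally weights:
  weight 0: 1 codewords.
  weight 1: 2 codewords.
  weight 2: 1 codewords.
  weight 3: 1 codewords.
  weight 4: 2 codewords.
  weight 5: 1 codewords.
Minimum distance d = smallest w > 0 with A_w > 0 = 1.
Sanity: Σ A_w = 8 = 2^3 = 8 ✓.


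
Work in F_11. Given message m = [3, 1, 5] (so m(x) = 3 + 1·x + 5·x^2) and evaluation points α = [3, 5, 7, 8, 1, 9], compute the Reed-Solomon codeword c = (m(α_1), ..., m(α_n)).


c = [7, 1, 2, 1, 9, 10]

Message polynomial: m(x) = 3 + 1·x + 5·x^2 (mod 11).
For each evaluation point α_i, compute m(α_i) mod 11:
  α_1 = 3: Horner steps 5 → 5 → 7, so m(3) = 7.
  α_2 = 5: Horner steps 5 → 4 → 1, so m(5) = 1.
  α_3 = 7: Horner steps 5 → 3 → 2, so m(7) = 2.
  α_4 = 8: Horner steps 5 → 8 → 1, so m(8) = 1.
  α_5 = 1: Horner steps 5 → 6 → 9, so m(1) = 9.
  α_6 = 9: Horner steps 5 → 2 → 10, so m(9) = 10.
Codeword c = [7, 1, 2, 1, 9, 10] ∈ F_11^6.


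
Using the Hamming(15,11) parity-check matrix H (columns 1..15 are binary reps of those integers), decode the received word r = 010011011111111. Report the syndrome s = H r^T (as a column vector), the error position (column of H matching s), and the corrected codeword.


s = (0, 0, 0, 1)^T, error position = 1, corrected codeword c = 110011011111111

Compute s = H r^T mod 2 one row at a time:
  s_1 = 1 + 1 + 1 + 1 + 1 + 1 + 1 + 1 = 8 ≡ 0 (mod 2).
  s_2 = 0 + 1 + 1 + 0 + 1 + 1 + 1 + 1 = 6 ≡ 0 (mod 2).
  s_3 = 1 + 0 + 1 + 0 + 1 + 1 + 1 + 1 = 6 ≡ 0 (mod 2).
  s_4 = 0 + 0 + 1 + 0 + 1 + 1 + 1 + 1 = 5 ≡ 1 (mod 2).
s = (0, 0, 0, 1)^T — this equals column 1 of H (binary 0001), so error is at position 1.
Correct: flip bit 1 of r = 010011011111111 to get c = 110011011111111.


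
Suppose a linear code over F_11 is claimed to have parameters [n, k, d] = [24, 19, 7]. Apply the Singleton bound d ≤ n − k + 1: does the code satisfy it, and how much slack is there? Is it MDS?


Singleton RHS = n − k + 1 = 6, slack = -1, bound violated (no such code; not MDS).

Singleton bound: d ≤ n − k + 1.
Here n = 24, k = 19, so n − k + 1 = 6.
Given d = 7, check d ≤ 6: NO.
Slack = (n − k + 1) − d = -1.
The slack is negative: d = 7 exceeds n − k + 1 = 6 by 1, so the Singleton bound is violated and no linear [24, 19, 7]_11 code can exist. In particular it is not MDS (MDS requires d = n − k + 1 exactly).
Description: the claimed parameters are [24, 19, 7]_11; such a code would be impossible (violates the Singleton bound).


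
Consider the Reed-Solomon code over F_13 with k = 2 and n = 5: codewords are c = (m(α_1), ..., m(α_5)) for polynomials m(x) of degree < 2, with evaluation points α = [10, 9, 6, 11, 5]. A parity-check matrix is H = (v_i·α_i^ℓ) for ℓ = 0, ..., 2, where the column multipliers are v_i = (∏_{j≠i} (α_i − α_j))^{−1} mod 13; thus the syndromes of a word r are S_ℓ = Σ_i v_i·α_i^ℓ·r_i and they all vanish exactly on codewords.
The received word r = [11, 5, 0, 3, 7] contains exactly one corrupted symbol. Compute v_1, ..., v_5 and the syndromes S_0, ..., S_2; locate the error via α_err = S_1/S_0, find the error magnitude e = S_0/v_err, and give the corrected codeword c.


S = (8, 10, 6), error at position 4, error magnitude e = 12, c = [11, 5, 0, 4, 7].

Step 1: column multipliers v_i = (∏_{j≠i}(α_i − α_j))^{−1} mod 13.
  i = 1 (α = 10): (10−9)(10−6)(10−11)(10−5) = 1·4·(−1)·5 = −20 ≡ 6, so v_1 = 6^{−1} = 11 (mod 13).
  i = 2 (α = 9): (9−10)(9−6)(9−11)(9−5) = (−1)·3·(−2)·4 = 24 ≡ 11, so v_2 = 11^{−1} = 6 (mod 13).
  i = 3 (α = 6): (6−10)(6−9)(6−11)(6−5) = (−4)·(−3)·(−5)·1 = −60 ≡ 5, so v_3 = 5^{−1} = 8 (mod 13).
  i = 4 (α = 11): (11−10)(11−9)(11−6)(11−5) = 1·2·5·6 = 60 ≡ 8, so v_4 = 8^{−1} = 5 (mod 13).
  i = 5 (α = 5): (5−10)(5−9)(5−6)(5−11) = (−5)·(−4)·(−1)·(−6) = 120 ≡ 3, so v_5 = 3^{−1} = 9 (mod 13).
  v = [11, 6, 8, 5, 9].
Step 2: syndromes of r = [11, 5, 0, 3, 7] (all sums mod 13).
  S_0 = Σ v_i r_i = 11·11 + 6·5 + 8·0 + 5·3 + 9·7 = 229 ≡ 8.
  S_1 = Σ v_i α_i r_i = 11·10·11 + 6·9·5 + 8·6·0 + 5·11·3 + 9·5·7 = 1960 ≡ 10.
  α_i^2 mod 13 = [9, 3, 10, 4, 12].
  S_2 = Σ v_i α_i^2 r_i = 11·9·11 + 6·3·5 + 8·10·0 + 5·4·3 + 9·12·7 = 1995 ≡ 6.
  S = (8, 10, 6) ≠ 0, so r is not a codeword (an error is present).
Step 3: locate the error. For a single error e at position i, S_ℓ = v_i·e·α_i^ℓ, so α_err = S_1/S_0.
  S_0^{−1} = 8^{−1} = 5 (mod 13), so α_err = 10·5 = 50 ≡ 11 = α_4. Error position i = 4.
  Consistency check: S_2/S_1 = 6·4 = 24 ≡ 11 = α_err ✓ (single-error assumption holds).
Step 4: error magnitude e = S_0/v_4 = S_0·∏_{j≠4}(α_4 − α_j) = 8·8 = 64 ≡ 12 (mod 13).
Step 5: correct position 4: c_4 = r_4 − e = 3 − 12 ≡ 4 (mod 13). Hence c = [11, 5, 0, 4, 7].
  Check: interpolating c through the α_i gives m(x) = 3 + 6·x (degree < 2) with m(α_i) = c_i for every i, so c is indeed a codeword.


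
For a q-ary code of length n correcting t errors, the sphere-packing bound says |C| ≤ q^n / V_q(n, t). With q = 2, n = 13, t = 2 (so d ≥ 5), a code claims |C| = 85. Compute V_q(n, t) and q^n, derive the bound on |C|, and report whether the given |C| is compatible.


V_q(n, t) = 92, q^n = 8192, Hamming bound = 89, |C| = 85 ≤ bound (satisfied).

Step 1: Compute V_q(n, t) = Σ_{j=0}^2 C(n, j) (q−1)^j.
  j = 0: C(13,0)·(1)^0 = 1·1 = 1.
  j = 1: C(13,1)·(1)^1 = 13·1 = 13.
  j = 2: C(13,2)·(1)^2 = 78·1 = 78.
  V_q(n, t) = 1 + 13 + 78 = 92.
Step 2: q^n = 2^13 = 8192.
Step 3: Hamming bound ⌊q^n / V_q(n,t)⌋ = ⌊8192/92⌋ = 89.
Step 4: Compare |C| = 85 to 89: satisfied.
The claimed |C| lies below the Hamming bound.


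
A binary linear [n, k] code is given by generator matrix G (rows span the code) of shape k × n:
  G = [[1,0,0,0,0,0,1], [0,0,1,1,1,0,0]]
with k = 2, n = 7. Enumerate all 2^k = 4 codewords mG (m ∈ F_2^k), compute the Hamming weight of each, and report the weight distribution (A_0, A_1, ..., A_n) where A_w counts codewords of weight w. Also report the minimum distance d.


Weight distribution: A_0 = 1, A_2 = 1, A_3 = 1, A_5 = 1. Minimum distance d = 2.

Enumerate all 2^2 = 4 messages m ∈ F_2^2.
For each, compute codeword c = mG in F_2^7, then tally its weight.
  m = 00 → c = 0000000, weight = 0.
  m = 10 → c = 1000001, weight = 2.
  m = 01 → c = 0011100, weight = 3.
  m = 11 → c = 1011101, weight = 5.
Tally weights:
  weight 0: 1 codewords.
  weight 2: 1 codewords.
  weight 3: 1 codewords.
  weight 5: 1 codewords.
Minimum distance d = smallest w > 0 with A_w > 0 = 2.
Sanity: Σ A_w = 4 = 2^2 = 4 ✓.


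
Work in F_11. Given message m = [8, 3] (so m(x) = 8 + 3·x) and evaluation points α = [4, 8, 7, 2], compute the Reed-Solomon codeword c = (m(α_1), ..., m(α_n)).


c = [9, 10, 7, 3]

Message polynomial: m(x) = 8 + 3·x (mod 11).
For each evaluation point α_i, compute m(α_i) mod 11:
  α_1 = 4: Horner steps 3 → 9, so m(4) = 9.
  α_2 = 8: Horner steps 3 → 10, so m(8) = 10.
  α_3 = 7: Horner steps 3 → 7, so m(7) = 7.
  α_4 = 2: Horner steps 3 → 3, so m(2) = 3.
Codeword c = [9, 10, 7, 3] ∈ F_11^4.


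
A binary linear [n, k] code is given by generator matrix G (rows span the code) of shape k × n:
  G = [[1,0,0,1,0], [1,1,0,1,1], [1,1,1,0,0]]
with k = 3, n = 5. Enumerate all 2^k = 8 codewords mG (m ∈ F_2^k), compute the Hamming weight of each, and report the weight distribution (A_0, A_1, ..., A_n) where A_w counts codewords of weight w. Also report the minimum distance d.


Weight distribution: A_0 = 1, A_2 = 2, A_3 = 4, A_4 = 1. Minimum distance d = 2.

Enumerate all 2^3 = 8 messages m ∈ F_2^3.
For each, compute codeword c = mG in F_2^5, then tally its weight.
  m = 000 → c = 00000, weight = 0.
  m = 100 → c = 10010, weight = 2.
  m = 010 → c = 11011, weight = 4.
  m = 110 → c = 01001, weight = 2.
  m = 001 → c = 11100, weight = 3.
  m = 101 → c = 01110, weight = 3.
  m = 011 → c = 00111, weight = 3.
  m = 111 → c = 10101, weight = 3.
Tally weights:
  weight 0: 1 codewords.
  weight 2: 2 codewords.
  weight 3: 4 codewords.
  weight 4: 1 codewords.
Minimum distance d = smallest w > 0 with A_w > 0 = 2.
Sanity: Σ A_w = 8 = 2^3 = 8 ✓.


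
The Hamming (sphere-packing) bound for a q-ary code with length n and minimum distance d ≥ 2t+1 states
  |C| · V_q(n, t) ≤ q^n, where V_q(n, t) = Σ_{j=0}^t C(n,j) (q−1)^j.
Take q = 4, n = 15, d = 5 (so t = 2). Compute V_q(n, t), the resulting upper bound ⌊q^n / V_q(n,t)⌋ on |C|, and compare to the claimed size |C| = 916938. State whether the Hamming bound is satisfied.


V_q(n, t) = 991, q^n = 1073741824, Hamming bound = 1083493, |C| = 916938 ≤ bound (satisfied).

Step 1: Compute V_q(n, t) = Σ_{j=0}^2 C(n, j) (q−1)^j.
  j = 0: C(15,0)·(3)^0 = 1·1 = 1.
  j = 1: C(15,1)·(3)^1 = 15·3 = 45.
  j = 2: C(15,2)·(3)^2 = 105·9 = 945.
  V_q(n, t) = 1 + 45 + 945 = 991.
Step 2: q^n = 4^15 = 1073741824.
Step 3: Hamming bound ⌊q^n / V_q(n,t)⌋ = ⌊1073741824/991⌋ = 1083493.
Step 4: Compare |C| = 916938 to 1083493: satisfied.
The claimed |C| lies below the Hamming bound.


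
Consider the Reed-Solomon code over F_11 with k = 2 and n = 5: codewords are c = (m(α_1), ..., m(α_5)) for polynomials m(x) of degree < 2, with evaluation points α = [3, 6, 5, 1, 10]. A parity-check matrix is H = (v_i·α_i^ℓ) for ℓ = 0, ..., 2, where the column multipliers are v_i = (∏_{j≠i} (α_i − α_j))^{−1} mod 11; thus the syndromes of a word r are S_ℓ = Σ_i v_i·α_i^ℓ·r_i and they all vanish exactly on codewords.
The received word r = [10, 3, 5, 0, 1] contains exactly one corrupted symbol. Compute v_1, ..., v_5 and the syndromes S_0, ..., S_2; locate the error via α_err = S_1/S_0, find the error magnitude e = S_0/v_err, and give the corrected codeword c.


S = (1, 5, 3), error at position 3, error magnitude e = 7, c = [10, 3, 9, 0, 1].

Step 1: column multipliers v_i = (∏_{j≠i}(α_i − α_j))^{−1} mod 11.
  i = 1 (α = 3): (3−6)(3−5)(3−1)(3−10) = (−3)·(−2)·2·(−7) = −84 ≡ 4, so v_1 = 4^{−1} = 3 (mod 11).
  i = 2 (α = 6): (6−3)(6−5)(6−1)(6−10) = 3·1·5·(−4) = −60 ≡ 6, so v_2 = 6^{−1} = 2 (mod 11).
  i = 3 (α = 5): (5−3)(5−6)(5−1)(5−10) = 2·(−1)·4·(−5) = 40 ≡ 7, so v_3 = 7^{−1} = 8 (mod 11).
  i = 4 (α = 1): (1−3)(1−6)(1−5)(1−10) = (−2)·(−5)·(−4)·(−9) = 360 ≡ 8, so v_4 = 8^{−1} = 7 (mod 11).
  i = 5 (α = 10): (10−3)(10−6)(10−5)(10−1) = 7·4·5·9 = 1260 ≡ 6, so v_5 = 6^{−1} = 2 (mod 11).
  v = [3, 2, 8, 7, 2].
Step 2: syndromes of r = [10, 3, 5, 0, 1] (all sums mod 11).
  S_0 = Σ v_i r_i = 3·10 + 2·3 + 8·5 + 7·0 + 2·1 = 78 ≡ 1.
  S_1 = Σ v_i α_i r_i = 3·3·10 + 2·6·3 + 8·5·5 + 7·1·0 + 2·10·1 = 346 ≡ 5.
  α_i^2 mod 11 = [9, 3, 3, 1, 1].
  S_2 = Σ v_i α_i^2 r_i = 3·9·10 + 2·3·3 + 8·3·5 + 7·1·0 + 2·1·1 = 410 ≡ 3.
  S = (1, 5, 3) ≠ 0, so r is not a codeword (an error is present).
Step 3: locate the error. For a single error e at position i, S_ℓ = v_i·e·α_i^ℓ, so α_err = S_1/S_0.
  S_0^{−1} = 1^{−1} = 1 (mod 11), so α_err = 5·1 = 5 ≡ 5 = α_3. Error position i = 3.
  Consistency check: S_2/S_1 = 3·9 = 27 ≡ 5 = α_err ✓ (single-error assumption holds).
Step 4: error magnitude e = S_0/v_3 = S_0·∏_{j≠3}(α_3 − α_j) = 1·7 = 7 ≡ 7 (mod 11).
Step 5: correct position 3: c_3 = r_3 − e = 5 − 7 ≡ 9 (mod 11). Hence c = [10, 3, 9, 0, 1].
  Check: interpolating c through the α_i gives m(x) = 6 + 5·x (degree < 2) with m(α_i) = c_i for every i, so c is indeed a codeword.


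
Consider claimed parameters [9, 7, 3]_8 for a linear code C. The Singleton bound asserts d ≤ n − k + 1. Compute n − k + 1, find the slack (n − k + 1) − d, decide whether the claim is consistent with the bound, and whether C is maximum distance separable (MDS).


Singleton RHS = n − k + 1 = 3, slack = 0, bound satisfied, MDS.

Singleton bound: d ≤ n − k + 1.
Here n = 9, k = 7, so n − k + 1 = 3.
Given d = 3, check d ≤ 3: YES.
Slack = (n − k + 1) − d = 0.
The code is MDS (slack = 0).
Description: the claimed parameters are [9, 7, 3]_8; such a code would be MDS (meets Singleton bound).


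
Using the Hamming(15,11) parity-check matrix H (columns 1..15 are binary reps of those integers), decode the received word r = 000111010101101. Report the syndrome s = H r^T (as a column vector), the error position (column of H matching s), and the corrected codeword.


s = (1, 0, 1, 1)^T, error position = 11, corrected codeword c = 000111010111101

Compute s = H r^T mod 2 one row at a time:
  s_1 = 1 + 0 + 1 + 0 + 1 + 1 + 0 + 1 = 5 ≡ 1 (mod 2).
  s_2 = 1 + 1 + 1 + 0 + 1 + 1 + 0 + 1 = 6 ≡ 0 (mod 2).
  s_3 = 0 + 0 + 1 + 0 + 1 + 0 + 0 + 1 = 3 ≡ 1 (mod 2).
  s_4 = 0 + 0 + 1 + 0 + 0 + 0 + 1 + 1 = 3 ≡ 1 (mod 2).
s = (1, 0, 1, 1)^T — this equals column 11 of H (binary 1011), so error is at position 11.
Correct: flip bit 11 of r = 000111010101101 to get c = 000111010111101.


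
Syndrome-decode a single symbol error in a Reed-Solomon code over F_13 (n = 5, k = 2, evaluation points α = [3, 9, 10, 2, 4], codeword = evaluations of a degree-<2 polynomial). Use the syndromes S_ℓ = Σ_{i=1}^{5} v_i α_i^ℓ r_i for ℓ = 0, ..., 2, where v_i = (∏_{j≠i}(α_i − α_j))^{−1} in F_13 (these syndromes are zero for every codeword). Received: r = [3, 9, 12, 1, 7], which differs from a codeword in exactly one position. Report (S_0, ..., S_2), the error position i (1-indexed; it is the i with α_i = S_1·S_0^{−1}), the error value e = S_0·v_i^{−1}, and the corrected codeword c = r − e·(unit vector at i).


S = (9, 1, 3), error at position 1, error magnitude e = 12, c = [4, 9, 12, 1, 7].

Step 1: column multipliers v_i = (∏_{j≠i}(α_i − α_j))^{−1} mod 13.
  i = 1 (α = 3): (3−9)(3−10)(3−2)(3−4) = (−6)·(−7)·1·(−1) = −42 ≡ 10, so v_1 = 10^{−1} = 4 (mod 13).
  i = 2 (α = 9): (9−3)(9−10)(9−2)(9−4) = 6·(−1)·7·5 = −210 ≡ 11, so v_2 = 11^{−1} = 6 (mod 13).
  i = 3 (α = 10): (10−3)(10−9)(10−2)(10−4) = 7·1·8·6 = 336 ≡ 11, so v_3 = 11^{−1} = 6 (mod 13).
  i = 4 (α = 2): (2−3)(2−9)(2−10)(2−4) = (−1)·(−7)·(−8)·(−2) = 112 ≡ 8, so v_4 = 8^{−1} = 5 (mod 13).
  i = 5 (α = 4): (4−3)(4−9)(4−10)(4−2) = 1·(−5)·(−6)·2 = 60 ≡ 8, so v_5 = 8^{−1} = 5 (mod 13).
  v = [4, 6, 6, 5, 5].
Step 2: syndromes of r = [3, 9, 12, 1, 7] (all sums mod 13).
  S_0 = Σ v_i r_i = 4·3 + 6·9 + 6·12 + 5·1 + 5·7 = 178 ≡ 9.
  S_1 = Σ v_i α_i r_i = 4·3·3 + 6·9·9 + 6·10·12 + 5·2·1 + 5·4·7 = 1392 ≡ 1.
  α_i^2 mod 13 = [9, 3, 9, 4, 3].
  S_2 = Σ v_i α_i^2 r_i = 4·9·3 + 6·3·9 + 6·9·12 + 5·4·1 + 5·3·7 = 1043 ≡ 3.
  S = (9, 1, 3) ≠ 0, so r is not a codeword (an error is present).
Step 3: locate the error. For a single error e at position i, S_ℓ = v_i·e·α_i^ℓ, so α_err = S_1/S_0.
  S_0^{−1} = 9^{−1} = 3 (mod 13), so α_err = 1·3 = 3 ≡ 3 = α_1. Error position i = 1.
  Consistency check: S_2/S_1 = 3·1 = 3 ≡ 3 = α_err ✓ (single-error assumption holds).
Step 4: error magnitude e = S_0/v_1 = S_0·∏_{j≠1}(α_1 − α_j) = 9·10 = 90 ≡ 12 (mod 13).
Step 5: correct position 1: c_1 = r_1 − e = 3 − 12 ≡ 4 (mod 13). Hence c = [4, 9, 12, 1, 7].
  Check: interpolating c through the α_i gives m(x) = 8 + 3·x (degree < 2) with m(α_i) = c_i for every i, so c is indeed a codeword.


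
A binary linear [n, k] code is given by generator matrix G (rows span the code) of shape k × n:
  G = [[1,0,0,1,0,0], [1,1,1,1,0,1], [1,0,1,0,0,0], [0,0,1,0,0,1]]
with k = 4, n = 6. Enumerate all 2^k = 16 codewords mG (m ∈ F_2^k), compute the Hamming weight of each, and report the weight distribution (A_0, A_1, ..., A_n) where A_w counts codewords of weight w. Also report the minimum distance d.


Weight distribution: A_0 = 1, A_1 = 1, A_2 = 6, A_3 = 6, A_4 = 1, A_5 = 1. Minimum distance d = 1.

Enumerate all 2^4 = 16 messages m ∈ F_2^4.
For each, compute codeword c = mG in F_2^6, then tally its weight.
  m = 0000 → c = 000000, weight = 0.
  m = 1000 → c = 100100, weight = 2.
  m = 0100 → c = 111101, weight = 5.
  m = 1100 → c = 011001, weight = 3.
  m = 0010 → c = 101000, weight = 2.
  m = 1010 → c = 001100, weight = 2.
  m = 0110 → c = 010101, weight = 3.
  m = 1110 → c = 110001, weight = 3.
  m = 0001 → c = 001001, weight = 2.
  m = 1001 → c = 101101, weight = 4.
  m = 0101 → c = 110100, weight = 3.
  m = 1101 → c = 010000, weight = 1.
  m = 0011 → c = 100001, weight = 2.
  m = 1011 → c = 000101, weight = 2.
  m = 0111 → c = 011100, weight = 3.
  m = 1111 → c = 111000, weight = 3.
Tally weights:
  weight 0: 1 codewords.
  weight 1: 1 codewords.
  weight 2: 6 codewords.
  weight 3: 6 codewords.
  weight 4: 1 codewords.
  weight 5: 1 codewords.
Minimum distance d = smallest w > 0 with A_w > 0 = 1.
Sanity: Σ A_w = 16 = 2^4 = 16 ✓.


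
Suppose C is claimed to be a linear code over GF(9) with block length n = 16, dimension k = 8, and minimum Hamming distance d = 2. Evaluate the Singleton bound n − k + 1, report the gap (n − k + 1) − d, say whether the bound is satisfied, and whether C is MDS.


Singleton RHS = n − k + 1 = 9, slack = 7, bound satisfied, not MDS.

Singleton bound: d ≤ n − k + 1.
Here n = 16, k = 8, so n − k + 1 = 9.
Given d = 2, check d ≤ 9: YES.
Slack = (n − k + 1) − d = 7.
The code is NOT MDS (slack = 7 > 0).
Description: the claimed parameters are [16, 8, 2]_9; such a code would be non-MDS.


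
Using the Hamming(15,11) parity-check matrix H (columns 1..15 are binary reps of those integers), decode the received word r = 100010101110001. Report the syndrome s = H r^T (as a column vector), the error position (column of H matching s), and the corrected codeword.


s = (0, 1, 0, 0)^T, error position = 4, corrected codeword c = 100110101110001

Compute s = H r^T mod 2 one row at a time:
  s_1 = 0 + 1 + 1 + 1 + 0 + 0 + 0 + 1 = 4 ≡ 0 (mod 2).
  s_2 = 0 + 1 + 0 + 1 + 0 + 0 + 0 + 1 = 3 ≡ 1 (mod 2).
  s_3 = 0 + 0 + 0 + 1 + 1 + 1 + 0 + 1 = 4 ≡ 0 (mod 2).
  s_4 = 1 + 0 + 1 + 1 + 1 + 1 + 0 + 1 = 6 ≡ 0 (mod 2).
s = (0, 1, 0, 0)^T — this equals column 4 of H (binary 0100), so error is at position 4.
Correct: flip bit 4 of r = 100010101110001 to get c = 100110101110001.


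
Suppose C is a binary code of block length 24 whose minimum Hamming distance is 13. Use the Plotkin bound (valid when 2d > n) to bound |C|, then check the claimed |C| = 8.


Plotkin bound M ≤ 12; given |C| = 8 ≤ bound (satisfied).

Check applicability: 2d = 26, n = 24.
2d − n = 2 > 0, so Plotkin applies.
Compute d/(2d−n) = 13/2 ≈ 6.5000.
⌊d/(2d−n)⌋ = 6.
Plotkin bound: M ≤ 2·6 = 12.
Given |C| = 8, check: satisfied.
This |C| is below the Plotkin bound.


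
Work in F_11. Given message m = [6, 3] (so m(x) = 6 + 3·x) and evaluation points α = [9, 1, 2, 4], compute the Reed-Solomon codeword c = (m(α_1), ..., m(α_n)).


c = [0, 9, 1, 7]

Message polynomial: m(x) = 6 + 3·x (mod 11).
For each evaluation point α_i, compute m(α_i) mod 11:
  α_1 = 9: Horner steps 3 → 0, so m(9) = 0.
  α_2 = 1: Horner steps 3 → 9, so m(1) = 9.
  α_3 = 2: Horner steps 3 → 1, so m(2) = 1.
  α_4 = 4: Horner steps 3 → 7, so m(4) = 7.
Codeword c = [0, 9, 1, 7] ∈ F_11^4.


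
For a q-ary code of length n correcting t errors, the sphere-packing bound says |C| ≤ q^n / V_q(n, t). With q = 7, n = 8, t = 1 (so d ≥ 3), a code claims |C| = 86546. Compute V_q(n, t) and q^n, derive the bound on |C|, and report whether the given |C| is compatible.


V_q(n, t) = 49, q^n = 5764801, Hamming bound = 117649, |C| = 86546 ≤ bound (satisfied).

Step 1: Compute V_q(n, t) = Σ_{j=0}^1 C(n, j) (q−1)^j.
  j = 0: C(8,0)·(6)^0 = 1·1 = 1.
  j = 1: C(8,1)·(6)^1 = 8·6 = 48.
  V_q(n, t) = 1 + 48 = 49.
Step 2: q^n = 7^8 = 5764801.
Step 3: Hamming bound ⌊q^n / V_q(n,t)⌋ = ⌊5764801/49⌋ = 117649.
Step 4: Compare |C| = 86546 to 117649: satisfied.
The claimed |C| lies below the Hamming bound.


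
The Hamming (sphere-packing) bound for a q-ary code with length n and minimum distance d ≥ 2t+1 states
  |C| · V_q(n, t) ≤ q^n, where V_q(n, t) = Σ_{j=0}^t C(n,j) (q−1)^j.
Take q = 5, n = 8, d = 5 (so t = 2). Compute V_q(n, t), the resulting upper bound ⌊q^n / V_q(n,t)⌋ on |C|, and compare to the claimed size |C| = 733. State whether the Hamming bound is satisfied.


V_q(n, t) = 481, q^n = 390625, Hamming bound = 812, |C| = 733 ≤ bound (satisfied).

Step 1: Compute V_q(n, t) = Σ_{j=0}^2 C(n, j) (q−1)^j.
  j = 0: C(8,0)·(4)^0 = 1·1 = 1.
  j = 1: C(8,1)·(4)^1 = 8·4 = 32.
  j = 2: C(8,2)·(4)^2 = 28·16 = 448.
  V_q(n, t) = 1 + 32 + 448 = 481.
Step 2: q^n = 5^8 = 390625.
Step 3: Hamming bound ⌊q^n / V_q(n,t)⌋ = ⌊390625/481⌋ = 812.
Step 4: Compare |C| = 733 to 812: satisfied.
The claimed |C| lies below the Hamming bound.


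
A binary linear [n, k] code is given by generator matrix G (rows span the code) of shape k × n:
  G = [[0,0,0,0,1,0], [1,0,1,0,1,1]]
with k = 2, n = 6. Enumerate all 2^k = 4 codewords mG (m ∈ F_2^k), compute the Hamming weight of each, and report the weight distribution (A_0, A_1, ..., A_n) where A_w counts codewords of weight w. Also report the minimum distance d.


Weight distribution: A_0 = 1, A_1 = 1, A_3 = 1, A_4 = 1. Minimum distance d = 1.

Enumerate all 2^2 = 4 messages m ∈ F_2^2.
For each, compute codeword c = mG in F_2^6, then tally its weight.
  m = 00 → c = 000000, weight = 0.
  m = 10 → c = 000010, weight = 1.
  m = 01 → c = 101011, weight = 4.
  m = 11 → c = 101001, weight = 3.
Tally weights:
  weight 0: 1 codewords.
  weight 1: 1 codewords.
  weight 3: 1 codewords.
  weight 4: 1 codewords.
Minimum distance d = smallest w > 0 with A_w > 0 = 1.
Sanity: Σ A_w = 4 = 2^2 = 4 ✓.


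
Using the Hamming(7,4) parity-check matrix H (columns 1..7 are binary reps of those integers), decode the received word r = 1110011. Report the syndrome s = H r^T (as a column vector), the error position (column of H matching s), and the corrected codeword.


s = (0, 0, 1)^T, error position = 1, corrected codeword c = 0110011

Compute s = H r^T mod 2 one row at a time:
  s_1 = 0 + 0 + 1 + 1 = 2 ≡ 0 (mod 2).
  s_2 = 1 + 1 + 1 + 1 = 4 ≡ 0 (mod 2).
  s_3 = 1 + 1 + 0 + 1 = 3 ≡ 1 (mod 2).
s = (0, 0, 1)^T — this equals column 1 of H (binary 001), so error is at position 1.
Correct: flip bit 1 of r = 1110011 to get c = 0110011.


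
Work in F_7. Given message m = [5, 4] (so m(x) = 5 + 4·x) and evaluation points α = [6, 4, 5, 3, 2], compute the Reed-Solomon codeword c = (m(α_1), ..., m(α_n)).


c = [1, 0, 4, 3, 6]

Message polynomial: m(x) = 5 + 4·x (mod 7).
For each evaluation point α_i, compute m(α_i) mod 7:
  α_1 = 6: Horner steps 4 → 1, so m(6) = 1.
  α_2 = 4: Horner steps 4 → 0, so m(4) = 0.
  α_3 = 5: Horner steps 4 → 4, so m(5) = 4.
  α_4 = 3: Horner steps 4 → 3, so m(3) = 3.
  α_5 = 2: Horner steps 4 → 6, so m(2) = 6.
Codeword c = [1, 0, 4, 3, 6] ∈ F_7^5.


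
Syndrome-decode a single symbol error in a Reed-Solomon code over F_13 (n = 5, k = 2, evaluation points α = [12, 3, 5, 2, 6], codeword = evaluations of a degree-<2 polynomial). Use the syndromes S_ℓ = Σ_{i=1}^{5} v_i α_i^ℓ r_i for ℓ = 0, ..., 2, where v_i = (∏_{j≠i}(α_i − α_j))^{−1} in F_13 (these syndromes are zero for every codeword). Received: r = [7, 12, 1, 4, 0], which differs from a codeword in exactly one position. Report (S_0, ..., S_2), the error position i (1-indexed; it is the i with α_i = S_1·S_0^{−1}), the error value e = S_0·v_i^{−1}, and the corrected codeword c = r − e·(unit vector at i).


S = (2, 6, 5), error at position 2, error magnitude e = 9, c = [7, 3, 1, 4, 0].

Step 1: column multipliers v_i = (∏_{j≠i}(α_i − α_j))^{−1} mod 13.
  i = 1 (α = 12): (12−3)(12−5)(12−2)(12−6) = 9·7·10·6 = 3780 ≡ 10, so v_1 = 10^{−1} = 4 (mod 13).
  i = 2 (α = 3): (3−12)(3−5)(3−2)(3−6) = (−9)·(−2)·1·(−3) = −54 ≡ 11, so v_2 = 11^{−1} = 6 (mod 13).
  i = 3 (α = 5): (5−12)(5−3)(5−2)(5−6) = (−7)·2·3·(−1) = 42 ≡ 3, so v_3 = 3^{−1} = 9 (mod 13).
  i = 4 (α = 2): (2−12)(2−3)(2−5)(2−6) = (−10)·(−1)·(−3)·(−4) = 120 ≡ 3, so v_4 = 3^{−1} = 9 (mod 13).
  i = 5 (α = 6): (6−12)(6−3)(6−5)(6−2) = (−6)·3·1·4 = −72 ≡ 6, so v_5 = 6^{−1} = 11 (mod 13).
  v = [4, 6, 9, 9, 11].
Step 2: syndromes of r = [7, 12, 1, 4, 0] (all sums mod 13).
  S_0 = Σ v_i r_i = 4·7 + 6·12 + 9·1 + 9·4 + 11·0 = 145 ≡ 2.
  S_1 = Σ v_i α_i r_i = 4·12·7 + 6·3·12 + 9·5·1 + 9·2·4 + 11·6·0 = 669 ≡ 6.
  α_i^2 mod 13 = [1, 9, 12, 4, 10].
  S_2 = Σ v_i α_i^2 r_i = 4·1·7 + 6·9·12 + 9·12·1 + 9·4·4 + 11·10·0 = 928 ≡ 5.
  S = (2, 6, 5) ≠ 0, so r is not a codeword (an error is present).
Step 3: locate the error. For a single error e at position i, S_ℓ = v_i·e·α_i^ℓ, so α_err = S_1/S_0.
  S_0^{−1} = 2^{−1} = 7 (mod 13), so α_err = 6·7 = 42 ≡ 3 = α_2. Error position i = 2.
  Consistency check: S_2/S_1 = 5·11 = 55 ≡ 3 = α_err ✓ (single-error assumption holds).
Step 4: error magnitude e = S_0/v_2 = S_0·∏_{j≠2}(α_2 − α_j) = 2·11 = 22 ≡ 9 (mod 13).
Step 5: correct position 2: c_2 = r_2 − e = 12 − 9 ≡ 3 (mod 13). Hence c = [7, 3, 1, 4, 0].
  Check: interpolating c through the α_i gives m(x) = 6 + 12·x (degree < 2) with m(α_i) = c_i for every i, so c is indeed a codeword.


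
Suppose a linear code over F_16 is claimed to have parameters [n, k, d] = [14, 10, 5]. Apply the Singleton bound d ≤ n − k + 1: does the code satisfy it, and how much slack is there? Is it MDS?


Singleton RHS = n − k + 1 = 5, slack = 0, bound satisfied, MDS.

Singleton bound: d ≤ n − k + 1.
Here n = 14, k = 10, so n − k + 1 = 5.
Given d = 5, check d ≤ 5: YES.
Slack = (n − k + 1) − d = 0.
The code is MDS (slack = 0).
Description: the claimed parameters are [14, 10, 5]_16; such a code would be MDS (meets Singleton bound).


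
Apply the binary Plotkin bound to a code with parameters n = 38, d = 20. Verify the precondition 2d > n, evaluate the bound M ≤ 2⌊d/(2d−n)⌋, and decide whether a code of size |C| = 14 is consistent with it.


Plotkin bound M ≤ 20; given |C| = 14 ≤ bound (satisfied).

Check applicability: 2d = 40, n = 38.
2d − n = 2 > 0, so Plotkin applies.
Compute d/(2d−n) = 20/2 ≈ 10.0000.
⌊d/(2d−n)⌋ = 10.
Plotkin bound: M ≤ 2·10 = 20.
Given |C| = 14, check: satisfied.
This |C| is below the Plotkin bound.


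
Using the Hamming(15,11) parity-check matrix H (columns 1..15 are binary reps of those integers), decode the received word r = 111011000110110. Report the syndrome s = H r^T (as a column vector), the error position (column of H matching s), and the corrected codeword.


s = (0, 0, 0, 1)^T, error position = 1, corrected codeword c = 011011000110110

Compute s = H r^T mod 2 one row at a time:
  s_1 = 0 + 0 + 1 + 1 + 0 + 1 + 1 + 0 = 4 ≡ 0 (mod 2).
  s_2 = 0 + 1 + 1 + 0 + 0 + 1 + 1 + 0 = 4 ≡ 0 (mod 2).
  s_3 = 1 + 1 + 1 + 0 + 1 + 1 + 1 + 0 = 6 ≡ 0 (mod 2).
  s_4 = 1 + 1 + 1 + 0 + 0 + 1 + 1 + 0 = 5 ≡ 1 (mod 2).
s = (0, 0, 0, 1)^T — this equals column 1 of H (binary 0001), so error is at position 1.
Correct: flip bit 1 of r = 111011000110110 to get c = 011011000110110.


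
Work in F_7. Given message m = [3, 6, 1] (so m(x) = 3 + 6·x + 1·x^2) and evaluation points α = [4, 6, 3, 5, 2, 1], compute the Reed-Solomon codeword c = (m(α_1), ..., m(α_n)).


c = [1, 5, 2, 2, 5, 3]

Message polynomial: m(x) = 3 + 6·x + 1·x^2 (mod 7).
For each evaluation point α_i, compute m(α_i) mod 7:
  α_1 = 4: Horner steps 1 → 3 → 1, so m(4) = 1.
  α_2 = 6: Horner steps 1 → 5 → 5, so m(6) = 5.
  α_3 = 3: Horner steps 1 → 2 → 2, so m(3) = 2.
  α_4 = 5: Horner steps 1 → 4 → 2, so m(5) = 2.
  α_5 = 2: Horner steps 1 → 1 → 5, so m(2) = 5.
  α_6 = 1: Horner steps 1 → 0 → 3, so m(1) = 3.
Codeword c = [1, 5, 2, 2, 5, 3] ∈ F_7^6.


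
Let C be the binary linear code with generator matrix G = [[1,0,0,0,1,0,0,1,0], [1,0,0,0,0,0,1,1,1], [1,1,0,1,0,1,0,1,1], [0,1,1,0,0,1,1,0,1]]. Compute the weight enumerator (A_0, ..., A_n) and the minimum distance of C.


Weight distribution: A_0 = 1, A_3 = 3, A_4 = 4, A_5 = 4, A_6 = 2, A_7 = 1, A_8 = 1. Minimum distance d = 3.

Enumerate all 2^4 = 16 messages m ∈ F_2^4.
For each, compute codeword c = mG in F_2^9, then tally its weight.
  m = 0000 → c = 000000000, weight = 0.
  m = 1000 → c = 100010010, weight = 3.
  m = 0100 → c = 100000111, weight = 4.
  m = 1100 → c = 000010101, weight = 3.
  m = 0010 → c = 110101011, weight = 6.
  m = 1010 → c = 010111001, weight = 5.
  m = 0110 → c = 010101100, weight = 4.
  m = 1110 → c = 110111110, weight = 7.
  m = 0001 → c = 011001101, weight = 5.
  m = 1001 → c = 111011111, weight = 8.
  m = 0101 → c = 111001010, weight = 5.
  m = 1101 → c = 011011000, weight = 4.
  m = 0011 → c = 101100110, weight = 5.
  m = 1011 → c = 001110100, weight = 4.
  m = 0111 → c = 001100001, weight = 3.
  m = 1111 → c = 101110011, weight = 6.
Tally weights:
  weight 0: 1 codewords.
  weight 3: 3 codewords.
  weight 4: 4 codewords.
  weight 5: 4 codewords.
  weight 6: 2 codewords.
  weight 7: 1 codewords.
  weight 8: 1 codewords.
Minimum distance d = smallest w > 0 with A_w > 0 = 3.
Sanity: Σ A_w = 16 = 2^4 = 16 ✓.


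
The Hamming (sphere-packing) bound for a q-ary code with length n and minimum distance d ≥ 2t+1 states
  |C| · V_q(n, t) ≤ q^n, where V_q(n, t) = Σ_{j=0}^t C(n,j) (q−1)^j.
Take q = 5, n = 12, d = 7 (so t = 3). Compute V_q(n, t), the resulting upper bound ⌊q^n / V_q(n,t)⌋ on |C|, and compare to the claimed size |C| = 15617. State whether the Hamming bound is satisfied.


V_q(n, t) = 15185, q^n = 244140625, Hamming bound = 16077, |C| = 15617 ≤ bound (satisfied).

Step 1: Compute V_q(n, t) = Σ_{j=0}^3 C(n, j) (q−1)^j.
  j = 0: C(12,0)·(4)^0 = 1·1 = 1.
  j = 1: C(12,1)·(4)^1 = 12·4 = 48.
  j = 2: C(12,2)·(4)^2 = 66·16 = 1056.
  j = 3: C(12,3)·(4)^3 = 220·64 = 14080.
  V_q(n, t) = 1 + 48 + 1056 + 14080 = 15185.
Step 2: q^n = 5^12 = 244140625.
Step 3: Hamming bound ⌊q^n / V_q(n,t)⌋ = ⌊244140625/15185⌋ = 16077.
Step 4: Compare |C| = 15617 to 16077: satisfied.
The claimed |C| lies below the Hamming bound.


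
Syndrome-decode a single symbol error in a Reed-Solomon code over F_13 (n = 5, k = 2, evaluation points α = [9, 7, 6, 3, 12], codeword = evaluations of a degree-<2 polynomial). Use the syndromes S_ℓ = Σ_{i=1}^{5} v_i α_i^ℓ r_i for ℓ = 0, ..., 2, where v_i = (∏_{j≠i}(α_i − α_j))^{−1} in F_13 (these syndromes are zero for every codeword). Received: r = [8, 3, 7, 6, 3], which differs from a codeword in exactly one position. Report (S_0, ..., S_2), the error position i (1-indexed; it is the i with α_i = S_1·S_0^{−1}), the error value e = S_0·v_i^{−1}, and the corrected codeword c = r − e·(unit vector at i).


S = (5, 8, 5), error at position 5, error magnitude e = 7, c = [8, 3, 7, 6, 9].

Step 1: column multipliers v_i = (∏_{j≠i}(α_i − α_j))^{−1} mod 13.
  i = 1 (α = 9): (9−7)(9−6)(9−3)(9−12) = 2·3·6·(−3) = −108 ≡ 9, so v_1 = 9^{−1} = 3 (mod 13).
  i = 2 (α = 7): (7−9)(7−6)(7−3)(7−12) = (−2)·1·4·(−5) = 40 ≡ 1, so v_2 = 1^{−1} = 1 (mod 13).
  i = 3 (α = 6): (6−9)(6−7)(6−3)(6−12) = (−3)·(−1)·3·(−6) = −54 ≡ 11, so v_3 = 11^{−1} = 6 (mod 13).
  i = 4 (α = 3): (3−9)(3−7)(3−6)(3−12) = (−6)·(−4)·(−3)·(−9) = 648 ≡ 11, so v_4 = 11^{−1} = 6 (mod 13).
  i = 5 (α = 12): (12−9)(12−7)(12−6)(12−3) = 3·5·6·9 = 810 ≡ 4, so v_5 = 4^{−1} = 10 (mod 13).
  v = [3, 1, 6, 6, 10].
Step 2: syndromes of r = [8, 3, 7, 6, 3] (all sums mod 13).
  S_0 = Σ v_i r_i = 3·8 + 1·3 + 6·7 + 6·6 + 10·3 = 135 ≡ 5.
  S_1 = Σ v_i α_i r_i = 3·9·8 + 1·7·3 + 6·6·7 + 6·3·6 + 10·12·3 = 957 ≡ 8.
  α_i^2 mod 13 = [3, 10, 10, 9, 1].
  S_2 = Σ v_i α_i^2 r_i = 3·3·8 + 1·10·3 + 6·10·7 + 6·9·6 + 10·1·3 = 876 ≡ 5.
  S = (5, 8, 5) ≠ 0, so r is not a codeword (an error is present).
Step 3: locate the error. For a single error e at position i, S_ℓ = v_i·e·α_i^ℓ, so α_err = S_1/S_0.
  S_0^{−1} = 5^{−1} = 8 (mod 13), so α_err = 8·8 = 64 ≡ 12 = α_5. Error position i = 5.
  Consistency check: S_2/S_1 = 5·5 = 25 ≡ 12 = α_err ✓ (single-error assumption holds).
Step 4: error magnitude e = S_0/v_5 = S_0·∏_{j≠5}(α_5 − α_j) = 5·4 = 20 ≡ 7 (mod 13).
Step 5: correct position 5: c_5 = r_5 − e = 3 − 7 ≡ 9 (mod 13). Hence c = [8, 3, 7, 6, 9].
  Check: interpolating c through the α_i gives m(x) = 5 + 9·x (degree < 2) with m(α_i) = c_i for every i, so c is indeed a codeword.


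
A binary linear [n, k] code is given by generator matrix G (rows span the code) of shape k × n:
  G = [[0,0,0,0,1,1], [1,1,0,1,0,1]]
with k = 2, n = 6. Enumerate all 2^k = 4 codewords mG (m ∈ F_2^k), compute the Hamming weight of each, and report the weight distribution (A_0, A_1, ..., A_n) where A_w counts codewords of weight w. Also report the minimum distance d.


Weight distribution: A_0 = 1, A_2 = 1, A_4 = 2. Minimum distance d = 2.

Enumerate all 2^2 = 4 messages m ∈ F_2^2.
For each, compute codeword c = mG in F_2^6, then tally its weight.
  m = 00 → c = 000000, weight = 0.
  m = 10 → c = 000011, weight = 2.
  m = 01 → c = 110101, weight = 4.
  m = 11 → c = 110110, weight = 4.
Tally weights:
  weight 0: 1 codewords.
  weight 2: 1 codewords.
  weight 4: 2 codewords.
Minimum distance d = smallest w > 0 with A_w > 0 = 2.
Sanity: Σ A_w = 4 = 2^2 = 4 ✓.
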